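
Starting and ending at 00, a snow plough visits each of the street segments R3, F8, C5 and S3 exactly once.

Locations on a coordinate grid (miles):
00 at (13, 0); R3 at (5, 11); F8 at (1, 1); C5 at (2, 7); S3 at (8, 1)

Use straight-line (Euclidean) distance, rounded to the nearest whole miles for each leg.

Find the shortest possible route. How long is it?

Minimum total distance: 37 miles.

With 4 stops there are 4!/2 = 12 distinct round trips (a route and its reverse cost the same).
00→R3→F8→C5→S3→00: 14+11+6+8+5 = 44
00→R3→F8→S3→C5→00: 14+11+7+8+13 = 53
00→R3→C5→F8→S3→00: 14+5+6+7+5 = 37
00→R3→C5→S3→F8→00: 14+5+8+7+12 = 46
00→R3→S3→F8→C5→00: 14+10+7+6+13 = 50
00→R3→S3→C5→F8→00: 14+10+8+6+12 = 50
00→F8→R3→C5→S3→00: 12+11+5+8+5 = 41
00→F8→R3→S3→C5→00: 12+11+10+8+13 = 54
00→F8→C5→R3→S3→00: 12+6+5+10+5 = 38
00→F8→S3→R3→C5→00: 12+7+10+5+13 = 47
00→C5→R3→F8→S3→00: 13+5+11+7+5 = 41
00→C5→F8→R3→S3→00: 13+6+11+10+5 = 45
The minimum is 37.
One optimal route: 00 → R3 → C5 → F8 → S3 → 00 (or its reverse).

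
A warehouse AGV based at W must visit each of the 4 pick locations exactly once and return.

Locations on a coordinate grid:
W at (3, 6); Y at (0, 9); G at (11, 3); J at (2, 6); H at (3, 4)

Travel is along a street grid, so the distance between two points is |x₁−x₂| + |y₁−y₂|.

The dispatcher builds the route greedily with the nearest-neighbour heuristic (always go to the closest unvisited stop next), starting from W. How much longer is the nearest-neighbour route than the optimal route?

Excess over optimum: 6.

W: J=1, H=2, Y=6, G=11 ⇒ J
J: H=3, Y=5, G=12 ⇒ H
H: Y=8, G=9 ⇒ Y
Y: G=17 ⇒ G
NN route W → J → H → Y → G → W costs 40.
Optimal: W → Y → J → G → H → W costs 34 (by enumerating all 12 distinct tours).
Excess = 40 − 34 = 6.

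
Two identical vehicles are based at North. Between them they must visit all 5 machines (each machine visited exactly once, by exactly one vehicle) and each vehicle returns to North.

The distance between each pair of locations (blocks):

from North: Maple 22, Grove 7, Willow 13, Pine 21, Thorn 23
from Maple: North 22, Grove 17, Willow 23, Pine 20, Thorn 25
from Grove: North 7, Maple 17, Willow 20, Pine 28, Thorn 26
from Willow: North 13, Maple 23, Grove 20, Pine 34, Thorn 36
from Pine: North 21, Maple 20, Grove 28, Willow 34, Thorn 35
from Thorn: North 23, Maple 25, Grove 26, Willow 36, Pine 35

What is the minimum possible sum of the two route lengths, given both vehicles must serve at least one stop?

Try each way of splitting the stops between the two vehicles (each non-empty) and, for each split, find the best tour for each vehicle:
  {Maple} + {Grove, Willow, Pine, Thorn}: 44 + 115 = 159
  {Grove} + {Maple, Willow, Pine, Thorn}: 14 + 114 = 128
  {Maple, Grove} + {Willow, Pine, Thorn}: 46 + 105 = 151
  {Willow} + {Maple, Grove, Pine, Thorn}: 26 + 99 = 125
  {Maple, Willow} + {Grove, Pine, Thorn}: 58 + 89 = 147
  {Grove, Willow} + {Maple, Pine, Thorn}: 40 + 89 = 129
  … (15 splits in total)
Best: vehicle 1 North → Willow → North = 26; vehicle 2 North → Grove → Thorn → Maple → Pine → North = 99; combined 125.

125 blocks — the smallest possible combined total.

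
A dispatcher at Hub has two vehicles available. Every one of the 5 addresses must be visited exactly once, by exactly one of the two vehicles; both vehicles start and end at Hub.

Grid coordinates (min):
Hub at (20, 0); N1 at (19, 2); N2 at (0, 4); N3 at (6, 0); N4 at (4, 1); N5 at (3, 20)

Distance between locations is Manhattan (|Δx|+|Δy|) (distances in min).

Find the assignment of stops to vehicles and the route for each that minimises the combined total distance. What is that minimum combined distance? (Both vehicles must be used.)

Try each way of splitting the stops between the two vehicles (each non-empty) and, for each split, find the best tour for each vehicle:
  {N1} + {N2, N3, N4, N5}: 6 + 80 = 86
  {N2} + {N1, N3, N4, N5}: 48 + 74 = 122
  {N1, N2} + {N3, N4, N5}: 48 + 74 = 122
  {N3} + {N1, N2, N4, N5}: 28 + 80 = 108
  {N1, N3} + {N2, N4, N5}: 32 + 80 = 112
  {N2, N3} + {N1, N4, N5}: 48 + 74 = 122
  … (15 splits in total)
Best: vehicle 1 Hub → N1 → Hub = 6; vehicle 2 Hub → N2 → N5 → N4 → N3 → Hub = 80; combined 86.

Minimum combined distance: 86 min.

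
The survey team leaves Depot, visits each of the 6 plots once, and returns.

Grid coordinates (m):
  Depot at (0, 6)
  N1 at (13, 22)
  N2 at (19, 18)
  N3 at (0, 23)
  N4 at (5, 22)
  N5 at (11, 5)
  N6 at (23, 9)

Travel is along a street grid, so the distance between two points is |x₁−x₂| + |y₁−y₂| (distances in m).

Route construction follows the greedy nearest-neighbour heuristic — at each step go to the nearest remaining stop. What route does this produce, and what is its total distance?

Total distance 82 m via the nearest-neighbour route Depot → N5 → N6 → N2 → N1 → N4 → N3 → Depot.

From Depot: distances to unvisited — N5=12, N3=17, N4=21, N6=26, N1=29, N2=31. Nearest is N5 (12).
From N5: distances to unvisited — N6=16, N1=19, N2=21, N4=23, N3=29. Nearest is N6 (16).
From N6: distances to unvisited — N2=13, N1=23, N4=31, N3=37. Nearest is N2 (13).
From N2: distances to unvisited — N1=10, N4=18, N3=24. Nearest is N1 (10).
From N1: distances to unvisited — N4=8, N3=14. Nearest is N4 (8).
From N4: distances to unvisited — N3=6. Nearest is N3 (6).
Return N3→Depot: 17.
Total = 12 + 16 + 13 + 10 + 8 + 6 + 17 = 82.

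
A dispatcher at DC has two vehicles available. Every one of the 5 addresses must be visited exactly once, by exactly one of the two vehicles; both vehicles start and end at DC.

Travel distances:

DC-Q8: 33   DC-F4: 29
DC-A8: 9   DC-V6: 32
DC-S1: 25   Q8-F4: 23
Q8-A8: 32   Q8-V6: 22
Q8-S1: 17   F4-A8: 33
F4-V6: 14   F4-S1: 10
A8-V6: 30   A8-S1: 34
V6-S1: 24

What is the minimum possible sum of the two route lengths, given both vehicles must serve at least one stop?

122 — the smallest possible combined total.

There are 2^4 − 1 = 15 ways to divide the 5 stops into two non-empty groups. For each, the best each vehicle can do is its own shortest tour through its group:
  {Q8} + {F4, A8, V6, S1}: 66 + 88 = 154
  {F4} + {Q8, A8, V6, S1}: 58 + 103 = 161
  {Q8, F4} + {A8, V6, S1}: 85 + 88 = 173
  {A8} + {Q8, F4, V6, S1}: 18 + 104 = 122
  {Q8, A8} + {F4, V6, S1}: 74 + 81 = 155
  {F4, A8} + {Q8, V6, S1}: 71 + 96 = 167
  … (15 splits in total)
Best: vehicle 1 DC → A8 → DC = 18; vehicle 2 DC → Q8 → V6 → F4 → S1 → DC = 104; combined 122.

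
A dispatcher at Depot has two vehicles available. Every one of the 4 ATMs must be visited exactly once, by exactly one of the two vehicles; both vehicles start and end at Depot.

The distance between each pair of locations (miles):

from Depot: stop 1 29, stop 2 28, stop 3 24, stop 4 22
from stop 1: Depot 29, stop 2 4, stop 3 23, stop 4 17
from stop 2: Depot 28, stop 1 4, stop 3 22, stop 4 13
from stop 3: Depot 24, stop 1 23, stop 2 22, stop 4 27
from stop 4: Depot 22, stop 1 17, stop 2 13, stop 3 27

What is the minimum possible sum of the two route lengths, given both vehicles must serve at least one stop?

116 miles — the smallest possible combined total.

Check every non-empty split of the stops between the two vehicles; for each half take its own optimal tour:
  {stop 1} + {stop 2, stop 3, stop 4}: 58 + 81 = 139
  {stop 2} + {stop 1, stop 3, stop 4}: 56 + 86 = 142
  {stop 1, stop 2} + {stop 3, stop 4}: 61 + 73 = 134
  {stop 3} + {stop 1, stop 2, stop 4}: 48 + 68 = 116
  {stop 1, stop 3} + {stop 2, stop 4}: 76 + 63 = 139
  {stop 2, stop 3} + {stop 1, stop 4}: 74 + 68 = 142
  … (7 splits in total)
Best: vehicle 1 Depot → stop 3 → Depot = 48; vehicle 2 Depot → stop 1 → stop 2 → stop 4 → Depot = 68; combined 116.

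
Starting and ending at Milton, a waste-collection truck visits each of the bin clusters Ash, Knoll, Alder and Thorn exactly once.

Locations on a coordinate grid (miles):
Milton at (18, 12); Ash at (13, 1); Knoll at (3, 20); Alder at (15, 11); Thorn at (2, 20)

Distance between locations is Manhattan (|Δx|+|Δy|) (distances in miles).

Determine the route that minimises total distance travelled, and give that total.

70 miles — the shortest possible round trip.

Milton → Ash → Knoll → Alder → Thorn → Milton: 16+29+21+22+24 = 112
Milton → Ash → Knoll → Thorn → Alder → Milton: 16+29+1+22+4 = 72
Milton → Ash → Alder → Knoll → Thorn → Milton: 16+12+21+1+24 = 74
Milton → Ash → Alder → Thorn → Knoll → Milton: 16+12+22+1+23 = 74
Milton → Ash → Thorn → Knoll → Alder → Milton: 16+30+1+21+4 = 72
Milton → Ash → Thorn → Alder → Knoll → Milton: 16+30+22+21+23 = 112
Milton → Knoll → Ash → Alder → Thorn → Milton: 23+29+12+22+24 = 110
Milton → Knoll → Ash → Thorn → Alder → Milton: 23+29+30+22+4 = 108
Milton → Knoll → Alder → Ash → Thorn → Milton: 23+21+12+30+24 = 110
Milton → Knoll → Thorn → Ash → Alder → Milton: 23+1+30+12+4 = 70
Milton → Alder → Ash → Knoll → Thorn → Milton: 4+12+29+1+24 = 70
Milton → Alder → Knoll → Ash → Thorn → Milton: 4+21+29+30+24 = 108
The minimum is 70.
One optimal route: Milton → Knoll → Thorn → Ash → Alder → Milton (or its reverse).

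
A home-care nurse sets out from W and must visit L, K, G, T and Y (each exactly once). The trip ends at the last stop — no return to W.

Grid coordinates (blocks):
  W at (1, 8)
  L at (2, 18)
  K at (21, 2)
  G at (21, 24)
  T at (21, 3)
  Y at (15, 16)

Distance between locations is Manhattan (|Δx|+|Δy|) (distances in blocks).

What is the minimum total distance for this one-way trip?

There are 5! = 120 possible orderings.
W→L→K→G→T→Y: 11+35+22+21+19 = 108
W→L→K→G→Y→T: 11+35+22+14+19 = 101
W→L→K→T→G→Y: 11+35+1+21+14 = 82
W→L→K→T→Y→G: 11+35+1+19+14 = 80
W→L→K→Y→G→T: 11+35+20+14+21 = 101
W→L→K→Y→T→G: 11+35+20+19+21 = 106
W→L→G→K→T→Y: 11+25+22+1+19 = 78
W→L→G→K→Y→T: 11+25+22+20+19 = 97
W→L→G→T→K→Y: 11+25+21+1+20 = 78
W→L→G→T→Y→K: 11+25+21+19+20 = 96
W→L→G→Y→K→T: 11+25+14+20+1 = 71
W→L→G→Y→T→K: 11+25+14+19+1 = 70
W→L→T→K→G→Y: 11+34+1+22+14 = 82
W→L→T→K→Y→G: 11+34+1+20+14 = 80
… (106 more)
W→L→Y→G→T→K: 11+15+14+21+1 = 62  ← best
The minimum is 62.
One shortest path: W → L → Y → G → T → K.

Shortest open route: 62 blocks.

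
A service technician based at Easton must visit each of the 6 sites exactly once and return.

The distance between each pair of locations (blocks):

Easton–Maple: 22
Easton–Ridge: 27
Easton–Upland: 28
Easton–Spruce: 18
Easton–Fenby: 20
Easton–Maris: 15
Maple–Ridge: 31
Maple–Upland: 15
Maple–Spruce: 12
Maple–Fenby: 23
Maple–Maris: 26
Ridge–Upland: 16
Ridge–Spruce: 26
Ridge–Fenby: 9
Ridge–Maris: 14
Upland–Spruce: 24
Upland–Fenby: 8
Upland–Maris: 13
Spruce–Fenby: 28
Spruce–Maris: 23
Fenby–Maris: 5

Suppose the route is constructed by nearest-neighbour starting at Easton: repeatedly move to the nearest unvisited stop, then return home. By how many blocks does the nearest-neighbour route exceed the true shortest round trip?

Excess over optimum: 18 blocks.

From Easton: Maris=15, Spruce=18, Fenby=20, Maple=22, Ridge=27, Upland=28 → choose Maris (15).
From Maris: Fenby=5, Upland=13, Ridge=14, Spruce=23, Maple=26 → choose Fenby (5).
From Fenby: Upland=8, Ridge=9, Maple=23, Spruce=28 → choose Upland (8).
From Upland: Maple=15, Ridge=16, Spruce=24 → choose Maple (15).
From Maple: Spruce=12, Ridge=31 → choose Spruce (12).
From Spruce: Ridge=26 → choose Ridge (26).
NN route Easton → Maris → Fenby → Upland → Maple → Spruce → Ridge → Easton costs 108.
Optimal: Easton → Spruce → Maple → Upland → Ridge → Fenby → Maris → Easton costs 90 (by enumerating all 360 distinct tours).
Excess = 108 − 90 = 18.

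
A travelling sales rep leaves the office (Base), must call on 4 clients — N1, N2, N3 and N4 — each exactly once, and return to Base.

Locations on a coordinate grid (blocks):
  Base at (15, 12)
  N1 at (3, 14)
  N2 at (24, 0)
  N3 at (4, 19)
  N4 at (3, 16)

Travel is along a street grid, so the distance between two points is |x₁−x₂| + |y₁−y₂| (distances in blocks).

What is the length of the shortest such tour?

80 blocks — the shortest possible round trip.

Base→N1→N2→N3→N4→Base: 14+35+39+4+16 = 108
Base→N1→N2→N4→N3→Base: 14+35+37+4+18 = 108
Base→N1→N3→N2→N4→Base: 14+6+39+37+16 = 112
Base→N1→N3→N4→N2→Base: 14+6+4+37+21 = 82
Base→N1→N4→N2→N3→Base: 14+2+37+39+18 = 110
Base→N1→N4→N3→N2→Base: 14+2+4+39+21 = 80
Base→N2→N1→N3→N4→Base: 21+35+6+4+16 = 82
Base→N2→N1→N4→N3→Base: 21+35+2+4+18 = 80
Base→N2→N3→N1→N4→Base: 21+39+6+2+16 = 84
Base→N2→N4→N1→N3→Base: 21+37+2+6+18 = 84
Base→N3→N1→N2→N4→Base: 18+6+35+37+16 = 112
Base→N3→N2→N1→N4→Base: 18+39+35+2+16 = 110
The minimum is 80.
One optimal route: Base → N1 → N4 → N3 → N2 → Base (or its reverse).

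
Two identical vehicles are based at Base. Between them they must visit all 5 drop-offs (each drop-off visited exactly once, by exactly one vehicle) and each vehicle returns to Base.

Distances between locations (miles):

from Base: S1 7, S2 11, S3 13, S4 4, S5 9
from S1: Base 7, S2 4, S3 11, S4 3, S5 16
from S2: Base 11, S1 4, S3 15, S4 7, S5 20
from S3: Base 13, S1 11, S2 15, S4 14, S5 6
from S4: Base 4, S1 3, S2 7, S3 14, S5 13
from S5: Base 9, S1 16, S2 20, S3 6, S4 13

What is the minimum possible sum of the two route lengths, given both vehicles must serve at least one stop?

Try each way of splitting the stops between the two vehicles (each non-empty) and, for each split, find the best tour for each vehicle:
  {S1} + {S2, S3, S4, S5}: 14 + 41 = 55
  {S2} + {S1, S3, S4, S5}: 22 + 33 = 55
  {S1, S2} + {S3, S4, S5}: 22 + 33 = 55
  {S3} + {S1, S2, S4, S5}: 26 + 40 = 66
  {S1, S3} + {S2, S4, S5}: 31 + 40 = 71
  {S2, S3} + {S1, S4, S5}: 39 + 32 = 71
  … (15 splits in total)
  {S4} + {S1, S2, S3, S5}: 8 + 41 = 49  ← best
Best: vehicle 1 Base → S4 → Base = 8; vehicle 2 Base → S1 → S2 → S3 → S5 → Base = 41; combined 49.

49 miles — the smallest possible combined total.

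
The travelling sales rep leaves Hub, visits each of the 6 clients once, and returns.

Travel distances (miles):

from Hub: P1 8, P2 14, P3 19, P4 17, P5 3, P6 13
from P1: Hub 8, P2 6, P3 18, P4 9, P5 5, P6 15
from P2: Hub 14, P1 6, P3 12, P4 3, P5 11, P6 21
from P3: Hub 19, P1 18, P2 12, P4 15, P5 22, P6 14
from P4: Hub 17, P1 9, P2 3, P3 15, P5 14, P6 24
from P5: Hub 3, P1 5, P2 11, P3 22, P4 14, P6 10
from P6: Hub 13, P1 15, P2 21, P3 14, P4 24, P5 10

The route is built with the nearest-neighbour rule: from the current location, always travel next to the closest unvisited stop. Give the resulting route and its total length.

59 miles along Hub → P5 → P1 → P2 → P4 → P3 → P6 → Hub.

At Hub the remaining stops are P5 3, P1 8, P6 13, P2 14, P4 17, P3 19; go to P5.
At P5 the remaining stops are P1 5, P6 10, P2 11, P4 14, P3 22; go to P1.
At P1 the remaining stops are P2 6, P4 9, P6 15, P3 18; go to P2.
At P2 the remaining stops are P4 3, P3 12, P6 21; go to P4.
At P4 the remaining stops are P3 15, P6 24; go to P3.
At P3 the remaining stops are P6 14; go to P6.
Return P6→Hub: 13.
Total = 3 + 5 + 6 + 3 + 15 + 14 + 13 = 59.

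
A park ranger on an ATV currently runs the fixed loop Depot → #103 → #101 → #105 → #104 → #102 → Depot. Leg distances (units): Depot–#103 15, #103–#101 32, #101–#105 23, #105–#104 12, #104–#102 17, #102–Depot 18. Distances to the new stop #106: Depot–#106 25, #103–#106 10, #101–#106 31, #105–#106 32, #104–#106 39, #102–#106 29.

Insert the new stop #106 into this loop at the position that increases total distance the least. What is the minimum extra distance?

Minimum extra distance: 9, inserting #106 between #103 and #101.

Insertion cost between consecutive stops i–j is d(i,#106) + d(#106,j) − d(i,j):
  between Depot and #103: 25 + 10 − 15 = 20
  between #103 and #101: 10 + 31 − 32 = 9
  between #101 and #105: 31 + 32 − 23 = 40
  between #105 and #104: 32 + 39 − 12 = 59
  between #104 and #102: 39 + 29 − 17 = 51
  between #102 and Depot: 29 + 25 − 18 = 36
Cheapest insertion is between #103 and #101, adding 9.
New total = 117 + 9 = 126.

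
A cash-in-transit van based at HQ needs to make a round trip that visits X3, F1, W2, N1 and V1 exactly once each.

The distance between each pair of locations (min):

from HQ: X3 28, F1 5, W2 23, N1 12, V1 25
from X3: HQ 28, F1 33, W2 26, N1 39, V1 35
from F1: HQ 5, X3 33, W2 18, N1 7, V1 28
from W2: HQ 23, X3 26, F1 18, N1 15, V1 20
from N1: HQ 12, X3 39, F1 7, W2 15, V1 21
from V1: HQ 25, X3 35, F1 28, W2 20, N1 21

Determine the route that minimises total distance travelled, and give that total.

With 5 stops there are 5!/2 = 60 distinct round trips (a route and its reverse cost the same).
HQ → X3 → F1 → W2 → N1 → V1 → HQ: 28+33+18+15+21+25 = 140
HQ → X3 → F1 → W2 → V1 → N1 → HQ: 28+33+18+20+21+12 = 132
HQ → X3 → F1 → N1 → W2 → V1 → HQ: 28+33+7+15+20+25 = 128
HQ → X3 → F1 → N1 → V1 → W2 → HQ: 28+33+7+21+20+23 = 132
HQ → X3 → F1 → V1 → W2 → N1 → HQ: 28+33+28+20+15+12 = 136
HQ → X3 → F1 → V1 → N1 → W2 → HQ: 28+33+28+21+15+23 = 148
HQ → X3 → W2 → F1 → N1 → V1 → HQ: 28+26+18+7+21+25 = 125
HQ → X3 → W2 → F1 → V1 → N1 → HQ: 28+26+18+28+21+12 = 133
HQ → X3 → W2 → N1 → F1 → V1 → HQ: 28+26+15+7+28+25 = 129
HQ → X3 → W2 → N1 → V1 → F1 → HQ: 28+26+15+21+28+5 = 123
HQ → X3 → W2 → V1 → F1 → N1 → HQ: 28+26+20+28+7+12 = 121
HQ → X3 → W2 → V1 → N1 → F1 → HQ: 28+26+20+21+7+5 = 107
HQ → X3 → N1 → F1 → W2 → V1 → HQ: 28+39+7+18+20+25 = 137
HQ → X3 → N1 → F1 → V1 → W2 → HQ: 28+39+7+28+20+23 = 145
… (46 more)
The minimum is 107.
One optimal route: HQ → X3 → W2 → V1 → N1 → F1 → HQ (or its reverse).

Minimum total distance: 107 min.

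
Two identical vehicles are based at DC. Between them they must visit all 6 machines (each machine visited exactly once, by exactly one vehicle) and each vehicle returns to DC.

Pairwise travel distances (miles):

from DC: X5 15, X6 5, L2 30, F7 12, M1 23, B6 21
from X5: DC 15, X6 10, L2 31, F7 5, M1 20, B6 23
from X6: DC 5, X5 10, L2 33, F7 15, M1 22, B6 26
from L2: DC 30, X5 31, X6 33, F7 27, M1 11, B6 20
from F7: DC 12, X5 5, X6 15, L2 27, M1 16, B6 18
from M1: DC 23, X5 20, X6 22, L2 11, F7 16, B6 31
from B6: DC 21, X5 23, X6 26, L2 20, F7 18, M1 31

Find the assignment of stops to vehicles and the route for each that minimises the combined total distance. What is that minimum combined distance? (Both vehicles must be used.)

Minimum combined distance: 98 miles.

Check every non-empty split of the stops between the two vehicles; for each half take its own optimal tour:
  {X5} + {X6, L2, F7, M1, B6}: 30 + 88 = 118
  {X6} + {X5, L2, F7, M1, B6}: 10 + 88 = 98
  {X5, X6} + {L2, F7, M1, B6}: 30 + 80 = 110
  {L2} + {X5, X6, F7, M1, B6}: 60 + 88 = 148
  {X5, L2} + {X6, F7, M1, B6}: 76 + 82 = 158
  {X6, L2} + {X5, F7, M1, B6}: 68 + 87 = 155
  … (31 splits in total)
Best: vehicle 1 DC → X6 → DC = 10; vehicle 2 DC → X5 → F7 → M1 → L2 → B6 → DC = 88; combined 98.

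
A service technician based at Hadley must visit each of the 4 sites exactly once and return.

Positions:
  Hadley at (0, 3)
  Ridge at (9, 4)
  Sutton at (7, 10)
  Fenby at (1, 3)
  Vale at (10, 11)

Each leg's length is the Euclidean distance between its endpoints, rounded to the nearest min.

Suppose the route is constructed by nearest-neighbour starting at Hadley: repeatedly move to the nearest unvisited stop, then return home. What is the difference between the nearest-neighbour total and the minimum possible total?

From Hadley: Fenby=1, Ridge=9, Sutton=10, Vale=13 → choose Fenby (1).
From Fenby: Ridge=8, Sutton=9, Vale=12 → choose Ridge (8).
From Ridge: Sutton=6, Vale=7 → choose Sutton (6).
From Sutton: Vale=3 → choose Vale (3).
NN route Hadley → Fenby → Ridge → Sutton → Vale → Hadley costs 31.
Optimal: Hadley → Ridge → Vale → Sutton → Fenby → Hadley costs 29 (by enumerating all 12 distinct tours).
Excess = 31 − 29 = 2.

Excess over optimum: 2 min.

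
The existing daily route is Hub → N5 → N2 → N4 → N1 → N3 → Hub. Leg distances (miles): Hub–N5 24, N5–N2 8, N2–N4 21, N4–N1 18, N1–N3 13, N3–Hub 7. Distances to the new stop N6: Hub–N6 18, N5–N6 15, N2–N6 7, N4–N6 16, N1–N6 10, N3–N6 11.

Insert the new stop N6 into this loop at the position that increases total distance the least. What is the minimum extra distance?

Insertion cost between consecutive stops i–j is d(i,N6) + d(N6,j) − d(i,j):
  between Hub and N5: 18 + 15 − 24 = 9
  between N5 and N2: 15 + 7 − 8 = 14
  between N2 and N4: 7 + 16 − 21 = 2
  between N4 and N1: 16 + 10 − 18 = 8
  between N1 and N3: 10 + 11 − 13 = 8
  between N3 and Hub: 11 + 18 − 7 = 22
Cheapest insertion is between N2 and N4, adding 2.
New total = 91 + 2 = 93.

+2 miles — insert N6 between N2 and N4.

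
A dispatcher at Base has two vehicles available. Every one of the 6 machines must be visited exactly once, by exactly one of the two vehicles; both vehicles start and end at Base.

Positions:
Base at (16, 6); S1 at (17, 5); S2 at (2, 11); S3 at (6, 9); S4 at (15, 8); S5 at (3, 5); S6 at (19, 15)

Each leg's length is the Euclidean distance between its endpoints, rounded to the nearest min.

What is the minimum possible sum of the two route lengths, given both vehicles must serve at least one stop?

49 min — the smallest possible combined total.

Check every non-empty split of the stops between the two vehicles; for each half take its own optimal tour:
  {S1} + {S2, S3, S4, S5, S6}: 2 + 47 = 49
  {S2} + {S1, S3, S4, S5, S6}: 30 + 44 = 74
  {S1, S2} + {S3, S4, S5, S6}: 32 + 42 = 74
  {S3} + {S1, S2, S4, S5, S6}: 20 + 48 = 68
  {S1, S3} + {S2, S4, S5, S6}: 23 + 46 = 69
  {S2, S3} + {S1, S4, S5, S6}: 29 + 44 = 73
  … (31 splits in total)
Best: vehicle 1 Base → S1 → Base = 2; vehicle 2 Base → S4 → S5 → S2 → S3 → S6 → Base = 47; combined 49.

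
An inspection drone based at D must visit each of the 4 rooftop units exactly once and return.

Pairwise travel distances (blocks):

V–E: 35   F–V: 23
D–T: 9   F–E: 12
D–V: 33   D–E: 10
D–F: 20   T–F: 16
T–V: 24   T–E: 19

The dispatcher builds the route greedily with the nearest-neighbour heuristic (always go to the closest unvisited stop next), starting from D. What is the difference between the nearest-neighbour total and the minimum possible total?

D: T=9, E=10, F=20, V=33 ⇒ T
T: F=16, E=19, V=24 ⇒ F
F: E=12, V=23 ⇒ E
E: V=35 ⇒ V
NN route D → T → F → E → V → D costs 105.
Optimal: D → T → V → F → E → D costs 78 (by enumerating all 12 distinct tours).
Excess = 105 − 78 = 27.

27 blocks longer than the optimal tour.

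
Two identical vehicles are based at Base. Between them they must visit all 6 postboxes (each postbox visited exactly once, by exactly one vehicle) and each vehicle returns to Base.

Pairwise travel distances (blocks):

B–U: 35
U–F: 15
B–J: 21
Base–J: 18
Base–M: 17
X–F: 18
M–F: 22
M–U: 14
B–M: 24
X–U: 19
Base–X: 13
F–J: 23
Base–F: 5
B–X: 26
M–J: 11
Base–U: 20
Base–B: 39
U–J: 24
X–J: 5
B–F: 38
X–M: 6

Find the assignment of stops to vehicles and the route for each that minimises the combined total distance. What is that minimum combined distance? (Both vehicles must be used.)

There are 2^5 − 1 = 31 ways to divide the 6 stops into two non-empty groups. For each, the best each vehicle can do is its own shortest tour through its group:
  {B} + {X, M, U, F, J}: 78 + 63 = 141
  {X} + {B, M, U, F, J}: 26 + 97 = 123
  {B, X} + {M, U, F, J}: 78 + 63 = 141
  {M} + {B, X, U, F, J}: 34 + 94 = 128
  {B, M} + {X, U, F, J}: 80 + 62 = 142
  {X, M} + {B, U, F, J}: 36 + 94 = 130
  … (31 splits in total)
  {F} + {B, X, M, U, J}: 10 + 97 = 107  ← best
Best: vehicle 1 Base → F → Base = 10; vehicle 2 Base → X → J → B → M → U → Base = 97; combined 107.

107 blocks — the smallest possible combined total.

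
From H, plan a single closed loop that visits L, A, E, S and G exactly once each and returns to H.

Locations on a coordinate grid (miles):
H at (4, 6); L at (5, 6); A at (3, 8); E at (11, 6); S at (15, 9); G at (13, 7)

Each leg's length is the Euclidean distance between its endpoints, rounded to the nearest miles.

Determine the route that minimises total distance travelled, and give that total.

Shortest round trip = 26 miles.

H - L - A - E - S - G - H: 1+3+8+5+3+9 = 29
H - L - A - E - G - S - H: 1+3+8+2+3+11 = 28
H - L - A - S - E - G - H: 1+3+12+5+2+9 = 32
H - L - A - S - G - E - H: 1+3+12+3+2+7 = 28
H - L - A - G - E - S - H: 1+3+10+2+5+11 = 32
H - L - A - G - S - E - H: 1+3+10+3+5+7 = 29
H - L - E - A - S - G - H: 1+6+8+12+3+9 = 39
H - L - E - A - G - S - H: 1+6+8+10+3+11 = 39
H - L - E - S - A - G - H: 1+6+5+12+10+9 = 43
H - L - E - S - G - A - H: 1+6+5+3+10+2 = 27
H - L - E - G - A - S - H: 1+6+2+10+12+11 = 42
H - L - E - G - S - A - H: 1+6+2+3+12+2 = 26
H - L - S - A - E - G - H: 1+10+12+8+2+9 = 42
H - L - S - A - G - E - H: 1+10+12+10+2+7 = 42
… (46 more)
The minimum is 26.
One optimal route: H → L → E → G → S → A → H (or its reverse).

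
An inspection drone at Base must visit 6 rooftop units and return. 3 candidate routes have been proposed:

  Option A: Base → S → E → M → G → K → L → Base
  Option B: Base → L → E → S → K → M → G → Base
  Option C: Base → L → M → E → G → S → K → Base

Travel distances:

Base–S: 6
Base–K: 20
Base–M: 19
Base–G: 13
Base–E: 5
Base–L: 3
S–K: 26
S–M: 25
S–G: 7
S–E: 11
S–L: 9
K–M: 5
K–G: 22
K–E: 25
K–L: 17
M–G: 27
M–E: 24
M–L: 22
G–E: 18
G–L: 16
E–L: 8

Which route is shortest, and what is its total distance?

93 — Option B is the shortest.

Option A: 6 + 11 + 24 + 27 + 22 + 17 + 3 = 110
Option B: 3 + 8 + 11 + 26 + 5 + 27 + 13 = 93
Option C: 3 + 22 + 24 + 18 + 7 + 26 + 20 = 120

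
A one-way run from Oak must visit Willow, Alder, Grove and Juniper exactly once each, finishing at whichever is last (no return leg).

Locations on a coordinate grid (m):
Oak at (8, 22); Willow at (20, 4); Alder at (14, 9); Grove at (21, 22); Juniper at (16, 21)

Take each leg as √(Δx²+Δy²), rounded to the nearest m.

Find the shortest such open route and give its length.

Shortest open route: 36 m.

There are 4! = 24 possible orderings.
Oak→Willow→Alder→Grove→Juniper: 22+8+15+5 = 50
Oak→Willow→Alder→Juniper→Grove: 22+8+12+5 = 47
Oak→Willow→Grove→Alder→Juniper: 22+18+15+12 = 67
Oak→Willow→Grove→Juniper→Alder: 22+18+5+12 = 57
Oak→Willow→Juniper→Alder→Grove: 22+17+12+15 = 66
Oak→Willow→Juniper→Grove→Alder: 22+17+5+15 = 59
Oak→Alder→Willow→Grove→Juniper: 14+8+18+5 = 45
Oak→Alder→Willow→Juniper→Grove: 14+8+17+5 = 44
Oak→Alder→Grove→Willow→Juniper: 14+15+18+17 = 64
Oak→Alder→Grove→Juniper→Willow: 14+15+5+17 = 51
Oak→Alder→Juniper→Willow→Grove: 14+12+17+18 = 61
Oak→Alder→Juniper→Grove→Willow: 14+12+5+18 = 49
Oak→Grove→Willow→Alder→Juniper: 13+18+8+12 = 51
Oak→Grove→Willow→Juniper→Alder: 13+18+17+12 = 60
… (10 more)
Oak→Juniper→Grove→Alder→Willow: 8+5+15+8 = 36  ← best
The minimum is 36.
One shortest path: Oak → Juniper → Grove → Alder → Willow.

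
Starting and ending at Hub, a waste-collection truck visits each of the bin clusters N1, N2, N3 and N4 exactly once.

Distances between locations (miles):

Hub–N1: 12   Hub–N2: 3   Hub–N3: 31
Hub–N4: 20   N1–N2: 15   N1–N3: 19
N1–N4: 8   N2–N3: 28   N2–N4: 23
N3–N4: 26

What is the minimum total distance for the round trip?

77 miles — the shortest possible round trip.

With 4 stops there are 4!/2 = 12 distinct round trips (a route and its reverse cost the same).
Hub → N1 → N2 → N3 → N4 → Hub: 12+15+28+26+20 = 101
Hub → N1 → N2 → N4 → N3 → Hub: 12+15+23+26+31 = 107
Hub → N1 → N3 → N2 → N4 → Hub: 12+19+28+23+20 = 102
Hub → N1 → N3 → N4 → N2 → Hub: 12+19+26+23+3 = 83
Hub → N1 → N4 → N2 → N3 → Hub: 12+8+23+28+31 = 102
Hub → N1 → N4 → N3 → N2 → Hub: 12+8+26+28+3 = 77
Hub → N2 → N1 → N3 → N4 → Hub: 3+15+19+26+20 = 83
Hub → N2 → N1 → N4 → N3 → Hub: 3+15+8+26+31 = 83
Hub → N2 → N3 → N1 → N4 → Hub: 3+28+19+8+20 = 78
Hub → N2 → N4 → N1 → N3 → Hub: 3+23+8+19+31 = 84
Hub → N3 → N1 → N2 → N4 → Hub: 31+19+15+23+20 = 108
Hub → N3 → N2 → N1 → N4 → Hub: 31+28+15+8+20 = 102
The minimum is 77.
One optimal route: Hub → N1 → N4 → N3 → N2 → Hub (or its reverse).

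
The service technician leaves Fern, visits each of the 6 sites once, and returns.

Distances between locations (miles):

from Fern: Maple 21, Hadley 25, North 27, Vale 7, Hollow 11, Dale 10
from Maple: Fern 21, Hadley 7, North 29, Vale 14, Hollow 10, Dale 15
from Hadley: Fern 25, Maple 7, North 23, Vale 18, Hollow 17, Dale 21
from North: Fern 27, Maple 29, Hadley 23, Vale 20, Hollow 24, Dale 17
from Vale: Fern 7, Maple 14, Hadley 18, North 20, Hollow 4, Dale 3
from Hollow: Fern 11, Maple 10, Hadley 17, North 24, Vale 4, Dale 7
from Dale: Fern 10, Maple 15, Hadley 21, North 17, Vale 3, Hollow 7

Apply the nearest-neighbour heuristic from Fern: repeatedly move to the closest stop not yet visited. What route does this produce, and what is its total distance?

At Fern the remaining stops are Vale 7, Dale 10, Hollow 11, Maple 21, Hadley 25, North 27; go to Vale.
At Vale the remaining stops are Dale 3, Hollow 4, Maple 14, Hadley 18, North 20; go to Dale.
At Dale the remaining stops are Hollow 7, Maple 15, North 17, Hadley 21; go to Hollow.
At Hollow the remaining stops are Maple 10, Hadley 17, North 24; go to Maple.
At Maple the remaining stops are Hadley 7, North 29; go to Hadley.
At Hadley the remaining stops are North 23; go to North.
Return North→Fern: 27.
Total = 7 + 3 + 7 + 10 + 7 + 23 + 27 = 84.

Nearest-neighbour total = 84 miles; route Fern → Vale → Dale → Hollow → Maple → Hadley → North → Fern.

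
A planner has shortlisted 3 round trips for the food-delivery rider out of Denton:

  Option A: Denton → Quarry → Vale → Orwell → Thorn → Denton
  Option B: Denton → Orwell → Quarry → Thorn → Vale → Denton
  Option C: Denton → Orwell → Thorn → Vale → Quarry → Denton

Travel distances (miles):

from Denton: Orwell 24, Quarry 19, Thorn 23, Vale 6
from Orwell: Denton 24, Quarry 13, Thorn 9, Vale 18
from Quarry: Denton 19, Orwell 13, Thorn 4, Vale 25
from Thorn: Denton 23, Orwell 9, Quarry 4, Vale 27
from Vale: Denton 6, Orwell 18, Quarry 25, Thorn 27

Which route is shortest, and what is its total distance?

74 miles — Option B is the shortest.

Option A: 19 + 25 + 18 + 9 + 23 = 94
Option B: 24 + 13 + 4 + 27 + 6 = 74
Option C: 24 + 9 + 27 + 25 + 19 = 104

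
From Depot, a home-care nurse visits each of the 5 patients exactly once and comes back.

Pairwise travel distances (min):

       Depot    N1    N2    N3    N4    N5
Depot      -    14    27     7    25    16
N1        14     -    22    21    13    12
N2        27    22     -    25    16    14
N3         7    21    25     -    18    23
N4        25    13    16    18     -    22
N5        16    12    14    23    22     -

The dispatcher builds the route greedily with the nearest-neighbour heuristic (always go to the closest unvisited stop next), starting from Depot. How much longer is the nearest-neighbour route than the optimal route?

Excess over optimum: 10 min.

Depot: N3=7, N1=14, N5=16, N4=25, N2=27 ⇒ N3
N3: N4=18, N1=21, N5=23, N2=25 ⇒ N4
N4: N1=13, N2=16, N5=22 ⇒ N1
N1: N5=12, N2=22 ⇒ N5
N5: N2=14 ⇒ N2
NN route Depot → N3 → N4 → N1 → N5 → N2 → Depot costs 91.
Optimal: Depot → N1 → N5 → N2 → N4 → N3 → Depot costs 81 (by enumerating all 60 distinct tours).
Excess = 91 − 81 = 10.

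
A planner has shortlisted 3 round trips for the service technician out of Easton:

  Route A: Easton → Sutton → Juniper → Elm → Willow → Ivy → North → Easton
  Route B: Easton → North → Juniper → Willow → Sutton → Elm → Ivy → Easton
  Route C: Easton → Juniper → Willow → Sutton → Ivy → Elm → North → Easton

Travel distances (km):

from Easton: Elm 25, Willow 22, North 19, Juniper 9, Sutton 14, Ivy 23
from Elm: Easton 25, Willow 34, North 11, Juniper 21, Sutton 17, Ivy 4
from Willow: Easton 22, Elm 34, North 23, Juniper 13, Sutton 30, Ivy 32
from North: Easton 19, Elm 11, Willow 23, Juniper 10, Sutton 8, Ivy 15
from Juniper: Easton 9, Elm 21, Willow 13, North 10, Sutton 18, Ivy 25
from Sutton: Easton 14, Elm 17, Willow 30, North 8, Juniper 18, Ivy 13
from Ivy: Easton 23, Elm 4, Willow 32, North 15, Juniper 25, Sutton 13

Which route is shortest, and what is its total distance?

99 km — Route C is the shortest.

Route A: 14 + 18 + 21 + 34 + 32 + 15 + 19 = 153
Route B: 19 + 10 + 13 + 30 + 17 + 4 + 23 = 116
Route C: 9 + 13 + 30 + 13 + 4 + 11 + 19 = 99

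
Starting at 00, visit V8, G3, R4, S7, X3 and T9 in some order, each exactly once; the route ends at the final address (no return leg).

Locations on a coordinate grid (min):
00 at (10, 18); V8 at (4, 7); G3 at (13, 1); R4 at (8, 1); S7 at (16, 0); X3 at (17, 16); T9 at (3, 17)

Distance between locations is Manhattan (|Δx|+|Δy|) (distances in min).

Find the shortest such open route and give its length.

Shortest open route: 54 min.

There are 6! = 720 possible orderings.
00 - V8 - G3 - R4 - S7 - X3 - T9: 17+15+5+9+17+15 = 78
00 - V8 - G3 - R4 - S7 - T9 - X3: 17+15+5+9+30+15 = 91
00 - V8 - G3 - R4 - X3 - S7 - T9: 17+15+5+24+17+30 = 108
00 - V8 - G3 - R4 - X3 - T9 - S7: 17+15+5+24+15+30 = 106
00 - V8 - G3 - R4 - T9 - S7 - X3: 17+15+5+21+30+17 = 105
00 - V8 - G3 - R4 - T9 - X3 - S7: 17+15+5+21+15+17 = 90
00 - V8 - G3 - S7 - R4 - X3 - T9: 17+15+4+9+24+15 = 84
00 - V8 - G3 - S7 - R4 - T9 - X3: 17+15+4+9+21+15 = 81
… (712 more)
00 - X3 - T9 - V8 - R4 - G3 - S7: 9+15+11+10+5+4 = 54  ← best
The minimum is 54.
One shortest path: 00 → X3 → T9 → V8 → R4 → G3 → S7.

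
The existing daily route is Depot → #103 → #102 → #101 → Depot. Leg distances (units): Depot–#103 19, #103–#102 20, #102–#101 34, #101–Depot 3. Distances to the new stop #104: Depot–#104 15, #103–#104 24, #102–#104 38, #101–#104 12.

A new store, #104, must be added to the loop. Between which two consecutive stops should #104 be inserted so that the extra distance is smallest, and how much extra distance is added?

Minimum extra distance: 16, inserting #104 between #102 and #101.

Insertion cost between consecutive stops i–j is d(i,#104) + d(#104,j) − d(i,j):
  between Depot and #103: 15 + 24 − 19 = 20
  between #103 and #102: 24 + 38 − 20 = 42
  between #102 and #101: 38 + 12 − 34 = 16
  between #101 and Depot: 12 + 15 − 3 = 24
Cheapest insertion is between #102 and #101, adding 16.
New total = 76 + 16 = 92.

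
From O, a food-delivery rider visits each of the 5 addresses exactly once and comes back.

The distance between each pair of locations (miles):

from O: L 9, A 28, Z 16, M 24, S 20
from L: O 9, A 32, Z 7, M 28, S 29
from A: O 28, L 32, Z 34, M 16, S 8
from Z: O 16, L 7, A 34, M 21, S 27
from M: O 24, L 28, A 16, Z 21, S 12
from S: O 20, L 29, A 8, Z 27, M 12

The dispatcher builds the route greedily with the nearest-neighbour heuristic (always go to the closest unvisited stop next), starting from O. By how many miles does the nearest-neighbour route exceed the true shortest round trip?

The nearest-neighbour route is 4 miles longer than optimal.

O: L=9, Z=16, S=20, M=24, A=28 ⇒ L
L: Z=7, M=28, S=29, A=32 ⇒ Z
Z: M=21, S=27, A=34 ⇒ M
M: S=12, A=16 ⇒ S
S: A=8 ⇒ A
NN route O → L → Z → M → S → A → O costs 85.
Optimal: O → L → Z → M → A → S → O costs 81 (by enumerating all 60 distinct tours).
Excess = 85 − 81 = 4.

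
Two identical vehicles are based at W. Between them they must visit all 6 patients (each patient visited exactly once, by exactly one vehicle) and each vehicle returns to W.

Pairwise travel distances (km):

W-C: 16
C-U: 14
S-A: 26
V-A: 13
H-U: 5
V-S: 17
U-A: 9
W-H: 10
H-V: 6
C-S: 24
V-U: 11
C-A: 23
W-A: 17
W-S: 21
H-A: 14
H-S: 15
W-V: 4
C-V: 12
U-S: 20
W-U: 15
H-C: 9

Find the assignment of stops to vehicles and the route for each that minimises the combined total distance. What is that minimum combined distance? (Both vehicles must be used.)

Check every non-empty split of the stops between the two vehicles; for each half take its own optimal tour:
  {H} + {C, V, U, S, A}: 20 + 85 = 105
  {C} + {H, V, U, S, A}: 32 + 67 = 99
  {H, C} + {V, U, S, A}: 35 + 67 = 102
  {V} + {H, C, U, S, A}: 8 + 85 = 93
  {H, V} + {C, U, S, A}: 20 + 85 = 105
  {C, V} + {H, U, S, A}: 32 + 67 = 99
  … (31 splits in total)
Best: vehicle 1 W → V → W = 8; vehicle 2 W → S → H → C → U → A → W = 85; combined 93.

93 km — the smallest possible combined total.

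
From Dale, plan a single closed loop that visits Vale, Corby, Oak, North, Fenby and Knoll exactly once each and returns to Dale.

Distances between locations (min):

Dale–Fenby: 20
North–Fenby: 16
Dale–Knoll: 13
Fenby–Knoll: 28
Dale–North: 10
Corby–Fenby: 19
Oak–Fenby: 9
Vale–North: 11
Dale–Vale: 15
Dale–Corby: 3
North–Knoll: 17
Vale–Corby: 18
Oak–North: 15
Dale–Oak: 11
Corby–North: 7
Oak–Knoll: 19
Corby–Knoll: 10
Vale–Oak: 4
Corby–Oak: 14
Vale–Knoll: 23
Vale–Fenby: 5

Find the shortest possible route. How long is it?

Minimum total distance: 66 min.

There are 360 distinct closed tours to check (reversals are equivalent).
Dale → Vale → Corby → Oak → North → Fenby → Knoll → Dale: 15+18+14+15+16+28+13 = 119
Dale → Vale → Corby → Oak → North → Knoll → Fenby → Dale: 15+18+14+15+17+28+20 = 127
Dale → Vale → Corby → Oak → Fenby → North → Knoll → Dale: 15+18+14+9+16+17+13 = 102
Dale → Vale → Corby → Oak → Fenby → Knoll → North → Dale: 15+18+14+9+28+17+10 = 111
Dale → Vale → Corby → Oak → Knoll → North → Fenby → Dale: 15+18+14+19+17+16+20 = 119
Dale → Vale → Corby → Oak → Knoll → Fenby → North → Dale: 15+18+14+19+28+16+10 = 120
Dale → Vale → Corby → North → Oak → Fenby → Knoll → Dale: 15+18+7+15+9+28+13 = 105
Dale → Vale → Corby → North → Oak → Knoll → Fenby → Dale: 15+18+7+15+19+28+20 = 122
… (352 more)
Dale → Corby → Knoll → North → Vale → Fenby → Oak → Dale: 3+10+17+11+5+9+11 = 66  ← best
The minimum is 66.
One optimal route: Dale → Corby → Knoll → North → Vale → Fenby → Oak → Dale (or its reverse).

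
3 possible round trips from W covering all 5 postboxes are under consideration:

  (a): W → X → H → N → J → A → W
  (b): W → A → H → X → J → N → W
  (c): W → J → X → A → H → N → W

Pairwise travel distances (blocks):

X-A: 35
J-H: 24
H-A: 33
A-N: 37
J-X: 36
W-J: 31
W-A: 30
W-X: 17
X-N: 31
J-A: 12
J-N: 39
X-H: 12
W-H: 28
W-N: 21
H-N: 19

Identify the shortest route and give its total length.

129 blocks — (a) is the shortest.

(a): 17 + 12 + 19 + 39 + 12 + 30 = 129
(b): 30 + 33 + 12 + 36 + 39 + 21 = 171
(c): 31 + 36 + 35 + 33 + 19 + 21 = 175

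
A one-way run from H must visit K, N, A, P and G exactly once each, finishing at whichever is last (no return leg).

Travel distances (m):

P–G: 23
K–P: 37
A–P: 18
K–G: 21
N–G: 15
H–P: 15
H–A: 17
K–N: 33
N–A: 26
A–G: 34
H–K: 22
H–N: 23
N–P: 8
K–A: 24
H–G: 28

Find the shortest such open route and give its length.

There are 5! = 120 possible orderings.
H - K - N - A - P - G: 22+33+26+18+23 = 122
H - K - N - A - G - P: 22+33+26+34+23 = 138
H - K - N - P - A - G: 22+33+8+18+34 = 115
H - K - N - P - G - A: 22+33+8+23+34 = 120
H - K - N - G - A - P: 22+33+15+34+18 = 122
H - K - N - G - P - A: 22+33+15+23+18 = 111
H - K - A - N - P - G: 22+24+26+8+23 = 103
H - K - A - N - G - P: 22+24+26+15+23 = 110
H - K - A - P - N - G: 22+24+18+8+15 = 87
H - K - A - P - G - N: 22+24+18+23+15 = 102
H - K - A - G - N - P: 22+24+34+15+8 = 103
H - K - A - G - P - N: 22+24+34+23+8 = 111
H - K - P - N - A - G: 22+37+8+26+34 = 127
H - K - P - N - G - A: 22+37+8+15+34 = 116
… (106 more)
H - A - P - N - G - K: 17+18+8+15+21 = 79  ← best
The minimum is 79.
One shortest path: H → A → P → N → G → K.

79 m — the minimum one-way total.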